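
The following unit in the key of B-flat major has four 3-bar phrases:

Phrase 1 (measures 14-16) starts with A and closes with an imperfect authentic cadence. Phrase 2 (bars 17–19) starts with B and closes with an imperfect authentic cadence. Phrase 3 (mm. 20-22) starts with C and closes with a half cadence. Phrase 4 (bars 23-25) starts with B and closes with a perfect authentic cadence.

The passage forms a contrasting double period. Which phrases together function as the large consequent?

In a double period the first pair of phrases (ending imperfect authentic cadence) is the large antecedent and the second pair (ending perfect authentic cadence) is the large consequent; the consequent is phrases 3 and 4.

phrases 3 and 4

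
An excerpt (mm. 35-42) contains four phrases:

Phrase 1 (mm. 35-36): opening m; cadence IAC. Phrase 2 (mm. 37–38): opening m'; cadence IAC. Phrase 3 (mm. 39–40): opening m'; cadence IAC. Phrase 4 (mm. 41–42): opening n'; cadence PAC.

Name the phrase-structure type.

parallel double period

Four phrases in two halves: the first half (measures 35-38) ends with an imperfect authentic cadence, the second (bars 39-42) with a perfect authentic cadence — a large antecedent–consequent pair, i.e. a double period.
Phrase 3 begins with the same material as phrase 1, making it parallel.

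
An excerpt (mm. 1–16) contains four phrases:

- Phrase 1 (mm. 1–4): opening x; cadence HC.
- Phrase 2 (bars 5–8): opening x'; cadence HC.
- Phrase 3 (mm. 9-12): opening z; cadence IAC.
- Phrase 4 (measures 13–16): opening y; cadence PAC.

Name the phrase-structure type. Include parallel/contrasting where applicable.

contrasting double period

Four phrases in two halves: the first half (measures 1–8) ends with a half cadence, the second (bars 9–16) with a perfect authentic cadence — a large antecedent–consequent pair, i.e. a double period.
Phrase 3 begins with different material from phrase 1, making it contrasting.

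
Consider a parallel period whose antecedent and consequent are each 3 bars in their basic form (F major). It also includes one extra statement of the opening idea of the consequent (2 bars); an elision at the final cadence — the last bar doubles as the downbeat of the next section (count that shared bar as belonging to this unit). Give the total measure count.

8 measures

Basic parallel period: 3 + 3 = 6 bars.
6 (basic form) + 2 (extra statement) = 8.
The elision shares a bar with the next section but does not change this unit's count.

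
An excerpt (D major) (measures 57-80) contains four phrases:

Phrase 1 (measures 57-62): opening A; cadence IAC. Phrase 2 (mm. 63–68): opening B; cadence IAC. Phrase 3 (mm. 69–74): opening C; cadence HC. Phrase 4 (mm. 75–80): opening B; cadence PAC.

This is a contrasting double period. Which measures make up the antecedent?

In a double period the first pair of phrases (ending imperfect authentic cadence) is the large antecedent and the second pair (ending perfect authentic cadence) is the large consequent; the antecedent is measures 57–68.

measures 57–68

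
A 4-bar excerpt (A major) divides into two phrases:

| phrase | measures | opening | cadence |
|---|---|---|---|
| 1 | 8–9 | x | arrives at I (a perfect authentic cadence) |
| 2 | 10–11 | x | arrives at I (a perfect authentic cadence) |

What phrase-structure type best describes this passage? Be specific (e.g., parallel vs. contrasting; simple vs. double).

Both phrases have the same opening (x) and the same cadence (perfect authentic cadence): the second is a restatement, not a consequent, so this is a repeated phrase rather than a period.

repeated phrase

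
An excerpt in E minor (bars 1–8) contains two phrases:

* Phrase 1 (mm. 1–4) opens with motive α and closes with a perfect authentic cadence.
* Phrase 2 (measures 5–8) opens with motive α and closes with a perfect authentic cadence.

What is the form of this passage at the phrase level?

Both phrases have the same opening (α) and the same cadence (perfect authentic cadence): the second is a restatement, not a consequent, so this is a repeated phrase rather than a period.

repeated phrase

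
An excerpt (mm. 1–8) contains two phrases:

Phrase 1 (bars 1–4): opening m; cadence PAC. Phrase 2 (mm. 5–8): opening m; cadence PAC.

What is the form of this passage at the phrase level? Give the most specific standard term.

Both phrases have the same opening (m) and the same cadence (perfect authentic cadence): the second is a restatement, not a consequent, so this is a repeated phrase rather than a period.

repeated phrase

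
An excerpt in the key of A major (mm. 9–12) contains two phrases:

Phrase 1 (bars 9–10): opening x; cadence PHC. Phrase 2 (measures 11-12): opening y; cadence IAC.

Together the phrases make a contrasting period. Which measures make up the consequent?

The phrase ending with the weaker cadence (Phrygian half cadence) is the antecedent; the one ending more conclusively (imperfect authentic cadence) is the consequent. The consequent is measures 11–12.

measures 11–12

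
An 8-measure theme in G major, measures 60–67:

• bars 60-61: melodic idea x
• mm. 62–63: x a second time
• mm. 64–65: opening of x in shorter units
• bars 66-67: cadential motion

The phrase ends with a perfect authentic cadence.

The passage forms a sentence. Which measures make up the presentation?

The presentation of a sentence is the basic idea (measures 60–61) plus its repetition (mm. 62–63); the presentation is therefore mm. 60–63.

measures 60–63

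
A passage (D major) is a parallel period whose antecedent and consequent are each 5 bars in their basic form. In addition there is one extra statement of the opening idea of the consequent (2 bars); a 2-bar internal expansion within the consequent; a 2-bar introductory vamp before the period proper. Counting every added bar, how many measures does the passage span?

16 measures

Basic parallel period: 5 + 5 = 10 bars.
10 (basic form) + 2 (extra statement) + 2 (internal expansion) + 2 (introduction) = 16.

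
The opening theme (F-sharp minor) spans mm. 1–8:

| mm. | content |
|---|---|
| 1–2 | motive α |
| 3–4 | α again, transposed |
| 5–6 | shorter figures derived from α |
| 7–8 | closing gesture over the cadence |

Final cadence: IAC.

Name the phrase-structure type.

sentence

Basic idea (mm. 1-2) + its repetition (bars 3-4) form the presentation; fragmentation and cadence (mm. 5–8) form the continuation — the 8-bar whole is a sentence.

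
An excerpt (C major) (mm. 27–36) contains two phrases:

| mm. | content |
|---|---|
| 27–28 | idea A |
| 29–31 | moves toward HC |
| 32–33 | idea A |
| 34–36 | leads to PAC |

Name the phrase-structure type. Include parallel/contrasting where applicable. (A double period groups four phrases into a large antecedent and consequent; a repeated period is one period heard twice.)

parallel period

Phrase 1 ends with a half cadence (weaker) and phrase 2 with a perfect authentic cadence (stronger): antecedent + consequent = a period.
The two phrases open with the same material (A / A), so the period is parallel.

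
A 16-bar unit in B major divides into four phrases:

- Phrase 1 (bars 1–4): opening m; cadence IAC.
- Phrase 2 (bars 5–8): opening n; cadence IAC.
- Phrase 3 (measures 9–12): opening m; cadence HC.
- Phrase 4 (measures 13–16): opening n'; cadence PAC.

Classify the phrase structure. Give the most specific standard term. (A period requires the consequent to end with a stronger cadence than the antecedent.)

parallel double period

Four phrases in two halves: the first half (mm. 1–8) ends with an imperfect authentic cadence, the second (mm. 9–16) with a perfect authentic cadence — a large antecedent–consequent pair, i.e. a double period.
Phrase 3 begins with the same material as phrase 1, making it parallel.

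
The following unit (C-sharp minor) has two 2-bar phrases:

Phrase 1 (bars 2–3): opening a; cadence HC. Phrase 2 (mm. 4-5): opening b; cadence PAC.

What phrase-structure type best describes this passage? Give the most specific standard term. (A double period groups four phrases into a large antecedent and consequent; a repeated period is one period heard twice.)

contrasting period

Phrase 1 ends with a half cadence (weaker) and phrase 2 with a perfect authentic cadence (stronger): antecedent + consequent = a period.
The two phrases open with different material (a / b), so the period is contrasting.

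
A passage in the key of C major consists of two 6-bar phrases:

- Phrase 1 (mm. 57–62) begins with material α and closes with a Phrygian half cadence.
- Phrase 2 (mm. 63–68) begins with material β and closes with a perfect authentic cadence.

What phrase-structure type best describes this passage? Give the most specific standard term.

Phrase 1 ends with a Phrygian half cadence (weaker) and phrase 2 with a perfect authentic cadence (stronger): antecedent + consequent = a period.
The two phrases open with different material (α / β), so the period is contrasting.

contrasting period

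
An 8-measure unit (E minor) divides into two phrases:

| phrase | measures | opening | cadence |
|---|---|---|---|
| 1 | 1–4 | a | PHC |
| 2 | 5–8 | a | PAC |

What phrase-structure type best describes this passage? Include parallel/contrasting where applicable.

Phrase 1 ends with a Phrygian half cadence (weaker) and phrase 2 with a perfect authentic cadence (stronger): antecedent + consequent = a period.
The two phrases open with the same material (a / a), so the period is parallel.

parallel period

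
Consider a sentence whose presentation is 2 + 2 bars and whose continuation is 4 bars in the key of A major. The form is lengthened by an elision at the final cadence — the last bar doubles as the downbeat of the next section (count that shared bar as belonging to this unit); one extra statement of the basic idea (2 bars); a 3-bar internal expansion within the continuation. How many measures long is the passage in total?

13 measures

Basic sentence: 2 + 2 + 4 = 8 bars.
8 (basic form) + 2 (extra statement) + 3 (internal expansion) = 13.
The elision shares a bar with the next section but does not change this unit's count.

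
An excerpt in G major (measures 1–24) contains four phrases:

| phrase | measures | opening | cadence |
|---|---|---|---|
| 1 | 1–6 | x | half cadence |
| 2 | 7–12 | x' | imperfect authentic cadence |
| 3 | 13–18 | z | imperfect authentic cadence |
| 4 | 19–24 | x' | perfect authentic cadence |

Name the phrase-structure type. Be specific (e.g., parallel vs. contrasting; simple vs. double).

Four phrases in two halves: the first half (bars 1–12) ends with an imperfect authentic cadence, the second (measures 13-24) with a perfect authentic cadence — a large antecedent–consequent pair, i.e. a double period.
Phrase 3 begins with different material from phrase 1, making it contrasting.

contrasting double period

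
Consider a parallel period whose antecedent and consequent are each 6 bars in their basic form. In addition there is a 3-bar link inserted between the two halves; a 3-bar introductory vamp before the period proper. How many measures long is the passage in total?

Basic parallel period: 6 + 6 = 12 bars.
12 (basic form) + 3 (link) + 3 (introduction) = 18.

18 measures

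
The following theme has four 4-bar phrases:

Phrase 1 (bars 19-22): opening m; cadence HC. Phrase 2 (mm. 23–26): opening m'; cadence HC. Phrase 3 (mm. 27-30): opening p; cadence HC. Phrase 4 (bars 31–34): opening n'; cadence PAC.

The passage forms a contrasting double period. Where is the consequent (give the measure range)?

In a double period the four phrases pair into a large antecedent (phrases 1–2, ending half cadence) and a large consequent (phrases 3–4, ending perfect authentic cadence). The consequent spans bars 27–34.

measures 27–34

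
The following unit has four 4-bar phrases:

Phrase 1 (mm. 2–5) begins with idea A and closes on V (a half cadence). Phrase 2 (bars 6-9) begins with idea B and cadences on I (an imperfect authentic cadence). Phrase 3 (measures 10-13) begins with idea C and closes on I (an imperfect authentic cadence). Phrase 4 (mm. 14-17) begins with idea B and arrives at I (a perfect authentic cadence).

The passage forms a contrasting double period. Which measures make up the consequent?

measures 10–17

In a double period the four phrases pair into a large antecedent (phrases 1–2, ending imperfect authentic cadence) and a large consequent (phrases 3–4, ending perfect authentic cadence). The consequent spans mm. 10–17.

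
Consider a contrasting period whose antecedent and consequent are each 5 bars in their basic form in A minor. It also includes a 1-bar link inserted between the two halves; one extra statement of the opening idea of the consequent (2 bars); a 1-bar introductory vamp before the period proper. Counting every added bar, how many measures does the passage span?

Basic contrasting period: 5 + 5 = 10 bars.
10 (basic form) + 1 (link) + 2 (extra statement) + 1 (introduction) = 14.

14 measures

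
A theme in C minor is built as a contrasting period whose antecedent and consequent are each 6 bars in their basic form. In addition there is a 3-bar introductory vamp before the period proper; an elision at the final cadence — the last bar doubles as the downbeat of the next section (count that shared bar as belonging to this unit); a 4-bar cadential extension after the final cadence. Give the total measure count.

19 measures

Basic contrasting period: 6 + 6 = 12 bars.
12 (basic form) + 3 (introduction) + 4 (cadential extension) = 19.
The elision shares a bar with the next section but does not change this unit's count.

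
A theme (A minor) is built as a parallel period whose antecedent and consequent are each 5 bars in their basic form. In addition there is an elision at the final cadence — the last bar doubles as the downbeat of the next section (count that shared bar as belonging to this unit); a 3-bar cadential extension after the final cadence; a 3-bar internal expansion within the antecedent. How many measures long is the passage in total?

Basic parallel period: 5 + 5 = 10 bars.
10 (basic form) + 3 (cadential extension) + 3 (internal expansion) = 16.
The elision shares a bar with the next section but does not change this unit's count.

16 measures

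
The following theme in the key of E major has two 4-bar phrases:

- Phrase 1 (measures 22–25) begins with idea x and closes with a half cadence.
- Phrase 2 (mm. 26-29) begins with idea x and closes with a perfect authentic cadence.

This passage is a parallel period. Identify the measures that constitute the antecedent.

The antecedent is the phrase ending with the weaker cadence (half cadence, phrase 1) and the consequent the one ending more conclusively (perfect authentic cadence, phrase 2); the antecedent is mm. 22–25.

measures 22–25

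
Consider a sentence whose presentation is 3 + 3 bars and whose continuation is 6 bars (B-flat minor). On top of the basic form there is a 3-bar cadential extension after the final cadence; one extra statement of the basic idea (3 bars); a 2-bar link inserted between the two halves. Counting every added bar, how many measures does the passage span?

Basic sentence: 3 + 3 + 6 = 12 bars.
12 (basic form) + 3 (cadential extension) + 3 (extra statement) + 2 (link) = 20.

20 measures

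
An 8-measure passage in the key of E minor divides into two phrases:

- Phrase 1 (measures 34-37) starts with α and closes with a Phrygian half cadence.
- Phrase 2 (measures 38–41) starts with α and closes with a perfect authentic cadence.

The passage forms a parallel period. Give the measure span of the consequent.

measures 38–41

The phrase ending with the weaker cadence (Phrygian half cadence) is the antecedent; the one ending more conclusively (perfect authentic cadence) is the consequent. The consequent is measures 38–41.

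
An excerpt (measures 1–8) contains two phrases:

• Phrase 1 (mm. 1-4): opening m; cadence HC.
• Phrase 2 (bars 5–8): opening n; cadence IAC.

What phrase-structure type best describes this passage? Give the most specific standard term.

Phrase 1 ends with a half cadence (weaker) and phrase 2 with an imperfect authentic cadence (stronger): antecedent + consequent = a period.
The two phrases open with different material (m / n), so the period is contrasting.

contrasting period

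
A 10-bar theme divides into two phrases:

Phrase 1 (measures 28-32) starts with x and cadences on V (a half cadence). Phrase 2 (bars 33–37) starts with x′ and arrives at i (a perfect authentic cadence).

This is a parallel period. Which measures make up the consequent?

The phrase ending with the weaker cadence (half cadence) is the antecedent; the one ending more conclusively (perfect authentic cadence) is the consequent. The consequent is measures 33–37.

measures 33–37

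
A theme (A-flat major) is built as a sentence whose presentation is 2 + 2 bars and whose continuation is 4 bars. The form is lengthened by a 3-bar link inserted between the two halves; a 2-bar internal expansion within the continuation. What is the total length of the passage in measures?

Basic sentence: 2 + 2 + 4 = 8 bars.
8 (basic form) + 3 (link) + 2 (internal expansion) = 13.

13 measures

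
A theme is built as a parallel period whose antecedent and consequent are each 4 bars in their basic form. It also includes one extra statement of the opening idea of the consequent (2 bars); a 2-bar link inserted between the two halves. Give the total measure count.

Basic parallel period: 4 + 4 = 8 bars.
8 (basic form) + 2 (extra statement) + 2 (link) = 12.

12 measures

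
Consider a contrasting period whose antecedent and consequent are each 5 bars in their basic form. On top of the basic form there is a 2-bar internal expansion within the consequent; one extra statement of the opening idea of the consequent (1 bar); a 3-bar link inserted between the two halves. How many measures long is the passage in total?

Basic contrasting period: 5 + 5 = 10 bars.
10 (basic form) + 2 (internal expansion) + 1 (extra statement) + 3 (link) = 16.

16 measures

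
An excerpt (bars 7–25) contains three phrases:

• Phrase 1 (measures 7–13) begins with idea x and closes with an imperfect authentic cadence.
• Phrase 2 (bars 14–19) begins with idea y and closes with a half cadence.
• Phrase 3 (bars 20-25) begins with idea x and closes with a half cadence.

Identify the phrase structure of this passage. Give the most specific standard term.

The final phrase closes with a half cadence, which is not stronger than the preceding half cadence; the 3 phrases lack an overall antecedent–consequent design and so form a phrase group.

phrase group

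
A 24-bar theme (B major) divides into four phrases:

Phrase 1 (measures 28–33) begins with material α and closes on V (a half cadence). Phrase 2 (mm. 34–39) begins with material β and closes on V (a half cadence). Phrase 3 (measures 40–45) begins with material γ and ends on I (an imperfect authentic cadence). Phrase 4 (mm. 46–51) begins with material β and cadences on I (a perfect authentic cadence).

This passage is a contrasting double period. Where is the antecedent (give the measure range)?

In a double period the four phrases pair into a large antecedent (phrases 1–2, ending half cadence) and a large consequent (phrases 3–4, ending perfect authentic cadence). The antecedent spans mm. 28-39.

measures 28–39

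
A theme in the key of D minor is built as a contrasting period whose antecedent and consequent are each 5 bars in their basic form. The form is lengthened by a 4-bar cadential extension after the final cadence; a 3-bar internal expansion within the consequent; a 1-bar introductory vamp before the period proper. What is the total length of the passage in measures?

18 measures

Basic contrasting period: 5 + 5 = 10 bars.
10 (basic form) + 4 (cadential extension) + 3 (internal expansion) + 1 (introduction) = 18.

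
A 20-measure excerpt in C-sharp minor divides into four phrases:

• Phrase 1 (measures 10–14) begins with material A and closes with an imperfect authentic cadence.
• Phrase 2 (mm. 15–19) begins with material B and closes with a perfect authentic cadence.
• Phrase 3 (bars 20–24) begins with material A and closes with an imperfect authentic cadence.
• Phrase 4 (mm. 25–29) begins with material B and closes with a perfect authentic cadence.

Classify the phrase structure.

repeated period

The cadence pattern IAC–PAC–IAC–PAC is weak–strong twice, and phrases 3–4 restate phrases 1–2: a period heard twice, not a double period (which would end weakly at phrase 2).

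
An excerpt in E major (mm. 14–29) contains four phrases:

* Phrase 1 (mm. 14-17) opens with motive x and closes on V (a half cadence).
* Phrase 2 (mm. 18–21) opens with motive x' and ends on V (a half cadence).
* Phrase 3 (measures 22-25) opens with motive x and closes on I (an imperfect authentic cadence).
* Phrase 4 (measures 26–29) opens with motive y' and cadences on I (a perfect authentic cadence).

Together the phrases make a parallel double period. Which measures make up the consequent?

In a double period the first pair of phrases (ending half cadence) is the large antecedent and the second pair (ending perfect authentic cadence) is the large consequent; the consequent is measures 22–29.

measures 22–29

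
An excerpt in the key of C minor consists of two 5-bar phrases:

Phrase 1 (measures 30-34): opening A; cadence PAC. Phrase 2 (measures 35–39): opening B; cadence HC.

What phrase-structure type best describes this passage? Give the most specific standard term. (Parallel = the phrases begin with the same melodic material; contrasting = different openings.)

phrase group

The second phrase closes with a half cadence, which is not stronger than the first phrase's perfect authentic cadence; without a weak→strong cadential pair there is no antecedent–consequent relationship, so this is a phrase group rather than a period.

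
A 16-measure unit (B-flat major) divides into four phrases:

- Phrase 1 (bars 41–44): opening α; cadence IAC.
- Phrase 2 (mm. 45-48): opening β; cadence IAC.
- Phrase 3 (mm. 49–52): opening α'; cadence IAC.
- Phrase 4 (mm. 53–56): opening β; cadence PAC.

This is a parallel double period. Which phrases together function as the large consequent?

In a double period the first pair of phrases (ending imperfect authentic cadence) is the large antecedent and the second pair (ending perfect authentic cadence) is the large consequent; the consequent is phrases 3 and 4.

phrases 3 and 4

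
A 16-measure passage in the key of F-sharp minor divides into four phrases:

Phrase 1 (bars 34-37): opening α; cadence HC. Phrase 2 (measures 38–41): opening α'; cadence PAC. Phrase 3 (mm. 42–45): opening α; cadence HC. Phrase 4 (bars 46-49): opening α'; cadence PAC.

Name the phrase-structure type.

The cadence pattern HC–PAC–HC–PAC is weak–strong twice, and phrases 3–4 restate phrases 1–2: a period heard twice, not a double period (which would end weakly at phrase 2).

repeated period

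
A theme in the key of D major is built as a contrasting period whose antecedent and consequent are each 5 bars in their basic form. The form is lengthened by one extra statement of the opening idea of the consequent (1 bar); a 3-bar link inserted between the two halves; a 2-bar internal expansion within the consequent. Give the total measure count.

16 measures

Basic contrasting period: 5 + 5 = 10 bars.
10 (basic form) + 1 (extra statement) + 3 (link) + 2 (internal expansion) = 16.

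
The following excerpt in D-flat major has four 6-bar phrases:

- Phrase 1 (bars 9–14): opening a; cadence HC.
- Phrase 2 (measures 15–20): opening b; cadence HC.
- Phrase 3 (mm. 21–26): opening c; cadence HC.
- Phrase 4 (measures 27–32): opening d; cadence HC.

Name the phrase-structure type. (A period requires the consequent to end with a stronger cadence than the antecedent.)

phrase group

Phrase 4 ends with a half cadence, no stronger than phrase 2's half cadence, so the four phrases do not form a double period; nor do phrases 3–4 duplicate 1–2, so it is not a repeated period. With no phrase reaching a conclusive cadence, the passage is a phrase group.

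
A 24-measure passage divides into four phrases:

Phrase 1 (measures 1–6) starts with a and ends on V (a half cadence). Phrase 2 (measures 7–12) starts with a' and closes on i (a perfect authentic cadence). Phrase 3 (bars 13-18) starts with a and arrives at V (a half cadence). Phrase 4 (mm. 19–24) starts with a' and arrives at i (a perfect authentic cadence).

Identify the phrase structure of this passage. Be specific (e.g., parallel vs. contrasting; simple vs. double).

The cadence pattern HC–PAC–HC–PAC is weak–strong twice, and phrases 3–4 restate phrases 1–2: a period heard twice, not a double period (which would end weakly at phrase 2).

repeated period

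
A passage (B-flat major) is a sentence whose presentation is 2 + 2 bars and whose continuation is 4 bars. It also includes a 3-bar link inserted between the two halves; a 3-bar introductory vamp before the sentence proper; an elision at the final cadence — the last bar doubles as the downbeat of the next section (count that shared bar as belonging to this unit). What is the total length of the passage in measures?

Basic sentence: 2 + 2 + 4 = 8 bars.
8 (basic form) + 3 (link) + 3 (introduction) = 14.
The elision shares a bar with the next section but does not change this unit's count.

14 measures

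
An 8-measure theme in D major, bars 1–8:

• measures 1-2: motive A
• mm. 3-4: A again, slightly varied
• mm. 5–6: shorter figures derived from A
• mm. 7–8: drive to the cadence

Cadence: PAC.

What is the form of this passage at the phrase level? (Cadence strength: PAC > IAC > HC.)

Basic idea (measures 1–2) + its repetition (bars 3-4) form the presentation; fragmentation and cadence (mm. 5–8) form the continuation — the 8-bar whole is a sentence.

sentence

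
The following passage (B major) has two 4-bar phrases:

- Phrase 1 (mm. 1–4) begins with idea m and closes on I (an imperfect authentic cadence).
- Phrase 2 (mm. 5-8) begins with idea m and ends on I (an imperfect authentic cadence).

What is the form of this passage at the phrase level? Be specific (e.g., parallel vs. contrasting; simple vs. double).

Both phrases have the same opening (m) and the same cadence (imperfect authentic cadence): the second is a restatement, not a consequent, so this is a repeated phrase rather than a period.

repeated phrase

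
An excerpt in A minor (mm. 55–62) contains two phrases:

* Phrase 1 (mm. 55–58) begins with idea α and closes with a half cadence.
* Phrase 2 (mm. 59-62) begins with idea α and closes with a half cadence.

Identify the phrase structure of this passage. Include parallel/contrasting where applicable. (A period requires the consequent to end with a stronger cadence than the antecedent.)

repeated phrase

Both phrases have the same opening (α) and the same cadence (half cadence): the second is a restatement, not a consequent, so this is a repeated phrase rather than a period.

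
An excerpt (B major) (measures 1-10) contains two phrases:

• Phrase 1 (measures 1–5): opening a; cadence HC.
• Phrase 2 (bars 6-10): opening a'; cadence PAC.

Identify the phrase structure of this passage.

Phrase 1 ends with a half cadence (weaker) and phrase 2 with a perfect authentic cadence (stronger): antecedent + consequent = a period.
The two phrases open with the same material (a / a'), so the period is parallel.

parallel period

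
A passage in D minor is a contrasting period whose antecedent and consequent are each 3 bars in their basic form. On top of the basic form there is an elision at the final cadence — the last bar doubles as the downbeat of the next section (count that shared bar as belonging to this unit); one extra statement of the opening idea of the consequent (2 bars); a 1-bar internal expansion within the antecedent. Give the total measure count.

Basic contrasting period: 3 + 3 = 6 bars.
6 (basic form) + 2 (extra statement) + 1 (internal expansion) = 9.
The elision shares a bar with the next section but does not change this unit's count.

9 measures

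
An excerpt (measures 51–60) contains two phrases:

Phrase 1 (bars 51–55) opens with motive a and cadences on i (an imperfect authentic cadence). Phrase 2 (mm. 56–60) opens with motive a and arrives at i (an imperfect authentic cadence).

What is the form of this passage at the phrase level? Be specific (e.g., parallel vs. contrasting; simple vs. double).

Both phrases have the same opening (a) and the same cadence (imperfect authentic cadence): the second is a restatement, not a consequent, so this is a repeated phrase rather than a period.

repeated phrase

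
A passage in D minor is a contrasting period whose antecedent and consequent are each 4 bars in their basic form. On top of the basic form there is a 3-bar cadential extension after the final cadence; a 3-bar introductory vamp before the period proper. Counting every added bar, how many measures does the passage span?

14 measures

Basic contrasting period: 4 + 4 = 8 bars.
8 (basic form) + 3 (cadential extension) + 3 (introduction) = 14.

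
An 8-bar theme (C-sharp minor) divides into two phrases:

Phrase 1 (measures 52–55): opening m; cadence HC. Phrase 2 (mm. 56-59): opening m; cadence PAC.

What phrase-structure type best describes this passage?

parallel period

Phrase 1 ends with a half cadence (weaker) and phrase 2 with a perfect authentic cadence (stronger): antecedent + consequent = a period.
The two phrases open with the same material (m / m), so the period is parallel.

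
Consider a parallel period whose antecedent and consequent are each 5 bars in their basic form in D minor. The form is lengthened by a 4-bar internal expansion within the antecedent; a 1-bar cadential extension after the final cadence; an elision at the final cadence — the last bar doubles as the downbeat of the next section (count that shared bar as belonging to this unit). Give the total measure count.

Basic parallel period: 5 + 5 = 10 bars.
10 (basic form) + 4 (internal expansion) + 1 (cadential extension) = 15.
The elision shares a bar with the next section but does not change this unit's count.

15 measures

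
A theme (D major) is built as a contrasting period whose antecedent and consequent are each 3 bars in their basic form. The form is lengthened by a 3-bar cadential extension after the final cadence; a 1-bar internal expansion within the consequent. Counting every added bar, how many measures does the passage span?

10 measures

Basic contrasting period: 3 + 3 = 6 bars.
6 (basic form) + 3 (cadential extension) + 1 (internal expansion) = 10.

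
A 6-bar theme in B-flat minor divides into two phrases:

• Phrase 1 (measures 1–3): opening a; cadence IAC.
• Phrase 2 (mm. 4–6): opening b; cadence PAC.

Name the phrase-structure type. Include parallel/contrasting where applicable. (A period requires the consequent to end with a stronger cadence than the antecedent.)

Phrase 1 ends with an imperfect authentic cadence (weaker) and phrase 2 with a perfect authentic cadence (stronger): antecedent + consequent = a period.
The two phrases open with different material (a / b), so the period is contrasting.

contrasting period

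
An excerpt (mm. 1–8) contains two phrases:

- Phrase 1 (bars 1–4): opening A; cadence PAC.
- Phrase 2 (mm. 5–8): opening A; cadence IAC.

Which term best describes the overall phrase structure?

phrase group

The second phrase closes with an imperfect authentic cadence, which is not stronger than the first phrase's perfect authentic cadence; without a weak→strong cadential pair there is no antecedent–consequent relationship, so this is a phrase group rather than a period.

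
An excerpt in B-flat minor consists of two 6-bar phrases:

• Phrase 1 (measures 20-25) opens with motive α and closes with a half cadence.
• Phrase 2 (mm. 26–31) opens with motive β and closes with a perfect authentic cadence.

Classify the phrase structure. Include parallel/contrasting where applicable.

contrasting period

Phrase 1 ends with a half cadence (weaker) and phrase 2 with a perfect authentic cadence (stronger): antecedent + consequent = a period.
The two phrases open with different material (α / β), so the period is contrasting.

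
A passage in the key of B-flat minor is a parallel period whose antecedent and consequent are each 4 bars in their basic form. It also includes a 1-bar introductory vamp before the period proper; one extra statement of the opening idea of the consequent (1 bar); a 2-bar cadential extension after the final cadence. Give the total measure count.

12 measures

Basic parallel period: 4 + 4 = 8 bars.
8 (basic form) + 1 (introduction) + 1 (extra statement) + 2 (cadential extension) = 12.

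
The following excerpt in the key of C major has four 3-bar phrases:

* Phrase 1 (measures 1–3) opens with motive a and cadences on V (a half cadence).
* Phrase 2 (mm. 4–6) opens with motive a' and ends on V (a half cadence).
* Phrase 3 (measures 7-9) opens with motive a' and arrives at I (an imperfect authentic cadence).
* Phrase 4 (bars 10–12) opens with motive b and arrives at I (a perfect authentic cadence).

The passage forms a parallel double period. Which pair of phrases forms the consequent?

phrases 3 and 4

In a double period the first pair of phrases (ending half cadence) is the large antecedent and the second pair (ending perfect authentic cadence) is the large consequent; the consequent is phrases 3 and 4.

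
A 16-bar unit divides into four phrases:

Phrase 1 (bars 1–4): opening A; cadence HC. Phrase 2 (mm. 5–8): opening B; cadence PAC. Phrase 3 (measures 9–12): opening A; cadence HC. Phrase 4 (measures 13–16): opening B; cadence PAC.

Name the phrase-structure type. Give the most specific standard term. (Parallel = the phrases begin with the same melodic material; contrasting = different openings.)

repeated period

The cadence pattern HC–PAC–HC–PAC is weak–strong twice, and phrases 3–4 restate phrases 1–2: a period heard twice, not a double period (which would end weakly at phrase 2).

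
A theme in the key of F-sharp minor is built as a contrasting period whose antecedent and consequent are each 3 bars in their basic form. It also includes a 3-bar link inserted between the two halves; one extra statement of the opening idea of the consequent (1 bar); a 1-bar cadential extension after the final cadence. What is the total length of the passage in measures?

Basic contrasting period: 3 + 3 = 6 bars.
6 (basic form) + 3 (link) + 1 (extra statement) + 1 (cadential extension) = 11.

11 measures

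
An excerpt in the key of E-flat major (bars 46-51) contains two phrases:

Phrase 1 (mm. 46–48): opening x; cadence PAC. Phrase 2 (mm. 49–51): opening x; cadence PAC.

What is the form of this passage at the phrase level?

repeated phrase

Both phrases have the same opening (x) and the same cadence (perfect authentic cadence): the second is a restatement, not a consequent, so this is a repeated phrase rather than a period.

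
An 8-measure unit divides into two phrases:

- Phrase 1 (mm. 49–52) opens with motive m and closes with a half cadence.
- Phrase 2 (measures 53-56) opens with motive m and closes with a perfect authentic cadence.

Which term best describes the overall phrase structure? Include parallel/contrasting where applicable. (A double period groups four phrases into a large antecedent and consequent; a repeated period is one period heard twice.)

parallel period

Phrase 1 ends with a half cadence (weaker) and phrase 2 with a perfect authentic cadence (stronger): antecedent + consequent = a period.
The two phrases open with the same material (m / m), so the period is parallel.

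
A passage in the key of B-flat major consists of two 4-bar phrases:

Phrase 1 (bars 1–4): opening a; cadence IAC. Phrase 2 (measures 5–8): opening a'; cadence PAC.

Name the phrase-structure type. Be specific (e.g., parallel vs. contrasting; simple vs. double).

parallel period

Phrase 1 ends with an imperfect authentic cadence (weaker) and phrase 2 with a perfect authentic cadence (stronger): antecedent + consequent = a period.
The two phrases open with the same material (a / a'), so the period is parallel.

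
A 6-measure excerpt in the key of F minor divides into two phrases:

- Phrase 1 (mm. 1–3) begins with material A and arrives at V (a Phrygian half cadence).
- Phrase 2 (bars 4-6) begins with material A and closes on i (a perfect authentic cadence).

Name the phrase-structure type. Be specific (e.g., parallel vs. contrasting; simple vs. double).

Phrase 1 ends with a Phrygian half cadence (weaker) and phrase 2 with a perfect authentic cadence (stronger): antecedent + consequent = a period.
The two phrases open with the same material (A / A), so the period is parallel.

parallel period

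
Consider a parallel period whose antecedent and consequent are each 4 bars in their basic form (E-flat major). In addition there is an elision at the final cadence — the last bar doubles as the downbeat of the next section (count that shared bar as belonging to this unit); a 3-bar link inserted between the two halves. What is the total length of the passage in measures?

Basic parallel period: 4 + 4 = 8 bars.
8 (basic form) + 3 (link) = 11.
The elision shares a bar with the next section but does not change this unit's count.

11 measures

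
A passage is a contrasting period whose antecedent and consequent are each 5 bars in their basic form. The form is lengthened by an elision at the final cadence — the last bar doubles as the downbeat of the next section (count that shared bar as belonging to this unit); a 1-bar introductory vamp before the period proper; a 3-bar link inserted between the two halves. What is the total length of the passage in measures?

14 measures

Basic contrasting period: 5 + 5 = 10 bars.
10 (basic form) + 1 (introduction) + 3 (link) = 14.
The elision shares a bar with the next section but does not change this unit's count.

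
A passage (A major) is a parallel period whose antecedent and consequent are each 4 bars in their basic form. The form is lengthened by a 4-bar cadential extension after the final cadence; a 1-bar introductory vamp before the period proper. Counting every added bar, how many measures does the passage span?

13 measures

Basic parallel period: 4 + 4 = 8 bars.
8 (basic form) + 4 (cadential extension) + 1 (introduction) = 13.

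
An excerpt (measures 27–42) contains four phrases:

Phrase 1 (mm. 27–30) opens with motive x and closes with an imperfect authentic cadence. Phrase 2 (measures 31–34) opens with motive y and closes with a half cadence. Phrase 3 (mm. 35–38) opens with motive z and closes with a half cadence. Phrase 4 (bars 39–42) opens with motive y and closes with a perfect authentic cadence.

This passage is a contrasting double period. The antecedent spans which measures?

In a double period the four phrases pair into a large antecedent (phrases 1–2, ending half cadence) and a large consequent (phrases 3–4, ending perfect authentic cadence). The antecedent spans mm. 27-34.

measures 27–34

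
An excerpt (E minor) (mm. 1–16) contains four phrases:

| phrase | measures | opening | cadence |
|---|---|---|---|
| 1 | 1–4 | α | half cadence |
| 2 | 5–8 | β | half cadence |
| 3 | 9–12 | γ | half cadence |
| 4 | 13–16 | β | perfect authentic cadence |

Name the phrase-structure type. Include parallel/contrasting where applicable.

Four phrases in two halves: the first half (mm. 1-8) ends with a half cadence, the second (mm. 9-16) with a perfect authentic cadence — a large antecedent–consequent pair, i.e. a double period.
Phrase 3 begins with different material from phrase 1, making it contrasting.

contrasting double period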